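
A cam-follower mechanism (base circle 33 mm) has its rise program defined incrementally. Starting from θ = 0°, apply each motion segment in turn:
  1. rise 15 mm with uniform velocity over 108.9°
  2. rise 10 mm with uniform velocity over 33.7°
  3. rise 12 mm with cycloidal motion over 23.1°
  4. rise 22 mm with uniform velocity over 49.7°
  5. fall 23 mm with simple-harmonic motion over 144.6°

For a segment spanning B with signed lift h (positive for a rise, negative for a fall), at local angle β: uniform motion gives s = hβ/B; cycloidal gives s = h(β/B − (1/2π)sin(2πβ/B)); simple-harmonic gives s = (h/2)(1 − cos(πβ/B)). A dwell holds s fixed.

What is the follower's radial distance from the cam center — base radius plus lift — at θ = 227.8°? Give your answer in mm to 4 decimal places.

seg 1 [0°–108.9°] uniform, h=15: full span → s += 15 → s = 15.0000
seg 2 [108.9°–142.6°] uniform, h=10: full span → s += 10 → s = 25.0000
seg 3 [142.6°–165.7°] cycloidal, h=12: full span → s += 12 → s = 37.0000
seg 4 [165.7°–215.4°] uniform, h=22: full span → s += 22 → s = 59.0000
seg 5 [215.4°–360°] simple-harmonic, h=-23: θ=227.8° here. β=12.4, B=144.6. -23/2·(1 − cos(π·0.0858)) = -0.4148 → s = 58.5852
radial distance = base radius + s = 33 + 58.5852 = 91.5852

91.5852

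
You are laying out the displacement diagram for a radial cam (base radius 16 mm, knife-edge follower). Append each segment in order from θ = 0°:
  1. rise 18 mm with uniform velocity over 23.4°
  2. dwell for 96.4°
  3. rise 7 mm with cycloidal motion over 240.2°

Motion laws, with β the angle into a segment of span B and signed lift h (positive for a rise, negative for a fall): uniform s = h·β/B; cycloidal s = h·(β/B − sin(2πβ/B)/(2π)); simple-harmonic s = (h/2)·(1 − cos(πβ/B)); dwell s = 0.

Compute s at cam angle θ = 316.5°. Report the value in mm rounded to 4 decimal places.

seg 1 [0°–23.4°] uniform, h=18: full span → s += 18 → s = 18.0000
seg 2 [23.4°–119.8°] dwell: s stays 18.0000
seg 3 [119.8°–360°] cycloidal, h=7: θ=316.5° here. β=196.7, B=240.2. 7·(0.8189 − sin(2π·0.8189)/(2π)) = 6.7436 → s = 24.7436

24.7436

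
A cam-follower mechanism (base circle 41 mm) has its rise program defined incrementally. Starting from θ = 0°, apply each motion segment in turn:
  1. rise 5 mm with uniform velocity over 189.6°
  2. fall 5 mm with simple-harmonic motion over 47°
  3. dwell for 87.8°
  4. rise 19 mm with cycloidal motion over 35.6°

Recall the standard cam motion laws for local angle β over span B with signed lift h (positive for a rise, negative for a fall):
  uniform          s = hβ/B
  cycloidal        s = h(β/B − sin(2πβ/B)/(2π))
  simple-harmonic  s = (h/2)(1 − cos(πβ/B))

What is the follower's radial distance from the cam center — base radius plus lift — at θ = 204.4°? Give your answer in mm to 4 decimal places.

seg 1 [0°–189.6°] uniform, h=5: full span → s += 5 → s = 5.0000
seg 2 [189.6°–236.6°] simple-harmonic, h=-5: θ=204.4° here. β=14.8, B=47. -5/2·(1 − cos(π·0.3149)) = -1.1267 → s = 3.8733
radial distance = base radius + s = 41 + 3.8733 = 44.8733

44.8733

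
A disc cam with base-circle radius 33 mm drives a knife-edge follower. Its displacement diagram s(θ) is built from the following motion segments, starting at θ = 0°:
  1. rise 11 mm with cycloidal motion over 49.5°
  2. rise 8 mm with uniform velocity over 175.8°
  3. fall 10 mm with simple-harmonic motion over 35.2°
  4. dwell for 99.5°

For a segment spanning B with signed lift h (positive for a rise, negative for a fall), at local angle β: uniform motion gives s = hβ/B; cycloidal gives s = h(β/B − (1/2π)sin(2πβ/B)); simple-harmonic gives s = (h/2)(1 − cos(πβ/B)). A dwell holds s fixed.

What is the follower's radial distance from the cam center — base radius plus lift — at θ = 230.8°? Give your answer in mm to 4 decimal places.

seg 1 [0°–49.5°] cycloidal, h=11: full span → s += 11 → s = 11.0000
seg 2 [49.5°–225.3°] uniform, h=8: full span → s += 8 → s = 19.0000
seg 3 [225.3°–260.5°] simple-harmonic, h=-10: θ=230.8° here. β=5.5, B=35.2. -10/2·(1 − cos(π·0.1563)) = -0.5904 → s = 18.4096
radial distance = base radius + s = 33 + 18.4096 = 51.4096

51.4096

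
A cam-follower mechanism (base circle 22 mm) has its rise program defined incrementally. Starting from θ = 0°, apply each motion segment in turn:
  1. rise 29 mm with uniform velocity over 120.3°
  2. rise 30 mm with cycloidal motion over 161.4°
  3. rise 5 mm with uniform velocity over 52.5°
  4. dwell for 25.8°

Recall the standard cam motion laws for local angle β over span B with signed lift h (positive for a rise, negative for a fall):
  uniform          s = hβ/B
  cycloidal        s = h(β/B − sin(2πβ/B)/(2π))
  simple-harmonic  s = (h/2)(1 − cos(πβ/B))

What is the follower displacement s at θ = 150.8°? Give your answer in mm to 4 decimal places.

seg 1 [0°–120.3°] uniform, h=29: full span → s += 29 → s = 29.0000
seg 2 [120.3°–281.7°] cycloidal, h=30: θ=150.8° here. β=30.5, B=161.4. 30·(0.1890 − sin(2π·0.1890)/(2π)) = 1.2412 → s = 30.2412

30.2412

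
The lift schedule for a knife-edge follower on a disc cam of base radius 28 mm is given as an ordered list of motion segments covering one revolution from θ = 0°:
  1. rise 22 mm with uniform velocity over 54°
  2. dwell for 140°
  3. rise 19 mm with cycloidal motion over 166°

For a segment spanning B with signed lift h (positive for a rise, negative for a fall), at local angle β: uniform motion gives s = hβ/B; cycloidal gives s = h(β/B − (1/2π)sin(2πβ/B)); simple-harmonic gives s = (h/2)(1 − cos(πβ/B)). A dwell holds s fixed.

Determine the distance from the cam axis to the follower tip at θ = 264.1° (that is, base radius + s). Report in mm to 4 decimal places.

seg 1 [0°–54°] uniform, h=22: full span → s += 22 → s = 22.0000
seg 2 [54°–194°] dwell: s stays 22.0000
seg 3 [194°–360°] cycloidal, h=19: θ=264.1° here. β=70.1, B=166. 19·(0.4223 − sin(2π·0.4223)/(2π)) = 6.6050 → s = 28.6050
radial distance = base radius + s = 28 + 28.6050 = 56.6050

56.6050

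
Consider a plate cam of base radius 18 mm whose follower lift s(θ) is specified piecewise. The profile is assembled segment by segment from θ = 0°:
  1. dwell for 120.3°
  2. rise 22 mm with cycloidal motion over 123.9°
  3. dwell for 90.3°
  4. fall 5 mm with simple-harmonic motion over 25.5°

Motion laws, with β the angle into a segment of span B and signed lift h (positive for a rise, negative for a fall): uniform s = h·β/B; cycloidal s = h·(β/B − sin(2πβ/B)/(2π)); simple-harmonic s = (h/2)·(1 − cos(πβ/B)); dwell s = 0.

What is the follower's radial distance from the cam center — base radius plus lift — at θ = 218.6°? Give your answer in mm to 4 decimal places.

seg 1 [0°–120.3°] dwell: s stays 0.0000
seg 2 [120.3°–244.2°] cycloidal, h=22: θ=218.6° here. β=98.3, B=123.9. 22·(0.7934 − sin(2π·0.7934)/(2π)) = 20.8265 → s = 20.8265
radial distance = base radius + s = 18 + 20.8265 = 38.8265

38.8265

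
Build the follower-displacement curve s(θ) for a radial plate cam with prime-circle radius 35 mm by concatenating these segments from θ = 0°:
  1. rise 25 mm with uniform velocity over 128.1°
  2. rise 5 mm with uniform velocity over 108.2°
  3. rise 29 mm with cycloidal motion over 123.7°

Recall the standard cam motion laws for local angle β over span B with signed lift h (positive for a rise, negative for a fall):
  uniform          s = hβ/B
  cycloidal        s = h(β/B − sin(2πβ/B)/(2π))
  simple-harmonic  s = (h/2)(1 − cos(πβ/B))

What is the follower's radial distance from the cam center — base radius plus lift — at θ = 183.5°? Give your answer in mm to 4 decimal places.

seg 1 [0°–128.1°] uniform, h=25: full span → s += 25 → s = 25.0000
seg 2 [128.1°–236.3°] uniform, h=5: θ=183.5° here. β=55.4, B=108.2. 5·55.4/108.2 = 2.5601 → s = 27.5601
radial distance = base radius + s = 35 + 27.5601 = 62.5601

62.5601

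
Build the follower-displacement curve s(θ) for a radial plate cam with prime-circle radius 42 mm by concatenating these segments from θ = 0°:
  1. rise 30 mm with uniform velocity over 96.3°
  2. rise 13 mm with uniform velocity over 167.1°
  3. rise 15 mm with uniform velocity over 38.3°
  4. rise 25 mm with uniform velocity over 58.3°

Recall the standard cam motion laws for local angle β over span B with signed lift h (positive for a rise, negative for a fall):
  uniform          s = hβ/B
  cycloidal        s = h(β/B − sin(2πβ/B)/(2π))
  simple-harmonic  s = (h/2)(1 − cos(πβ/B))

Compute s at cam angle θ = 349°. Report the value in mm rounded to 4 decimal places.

seg 1 [0°–96.3°] uniform, h=30: full span → s += 30 → s = 30.0000
seg 2 [96.3°–263.4°] uniform, h=13: full span → s += 13 → s = 43.0000
seg 3 [263.4°–301.7°] uniform, h=15: full span → s += 15 → s = 58.0000
seg 4 [301.7°–360°] uniform, h=25: θ=349° here. β=47.3, B=58.3. 25·47.3/58.3 = 20.2830 → s = 78.2830

78.2830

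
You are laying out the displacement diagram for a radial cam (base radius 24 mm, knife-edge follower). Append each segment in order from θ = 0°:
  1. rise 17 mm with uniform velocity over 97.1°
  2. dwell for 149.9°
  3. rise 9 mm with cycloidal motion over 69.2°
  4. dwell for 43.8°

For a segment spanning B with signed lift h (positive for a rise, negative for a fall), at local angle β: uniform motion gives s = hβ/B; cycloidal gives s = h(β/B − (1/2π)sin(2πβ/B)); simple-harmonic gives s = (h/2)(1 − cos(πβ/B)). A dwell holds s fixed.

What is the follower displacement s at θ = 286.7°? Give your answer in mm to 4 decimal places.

seg 1 [0°–97.1°] uniform, h=17: full span → s += 17 → s = 17.0000
seg 2 [97.1°–247°] dwell: s stays 17.0000
seg 3 [247°–316.2°] cycloidal, h=9: θ=286.7° here. β=39.7, B=69.2. 9·(0.5737 − sin(2π·0.5737)/(2π)) = 5.8031 → s = 22.8031

22.8031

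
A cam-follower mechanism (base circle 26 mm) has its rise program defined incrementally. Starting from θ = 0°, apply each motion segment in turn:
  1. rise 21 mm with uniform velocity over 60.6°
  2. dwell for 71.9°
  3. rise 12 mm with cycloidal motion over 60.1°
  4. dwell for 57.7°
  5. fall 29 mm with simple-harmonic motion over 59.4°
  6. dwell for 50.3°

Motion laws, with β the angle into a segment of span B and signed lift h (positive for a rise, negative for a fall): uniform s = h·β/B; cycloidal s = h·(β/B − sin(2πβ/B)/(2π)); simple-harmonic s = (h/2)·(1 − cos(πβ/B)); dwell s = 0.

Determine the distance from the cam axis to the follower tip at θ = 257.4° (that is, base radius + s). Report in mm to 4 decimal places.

seg 1 [0°–60.6°] uniform, h=21: full span → s += 21 → s = 21.0000
seg 2 [60.6°–132.5°] dwell: s stays 21.0000
seg 3 [132.5°–192.6°] cycloidal, h=12: full span → s += 12 → s = 33.0000
seg 4 [192.6°–250.3°] dwell: s stays 33.0000
seg 5 [250.3°–309.7°] simple-harmonic, h=-29: θ=257.4° here. β=7.1, B=59.4. -29/2·(1 − cos(π·0.1195)) = -1.0104 → s = 31.9896
radial distance = base radius + s = 26 + 31.9896 = 57.9896

57.9896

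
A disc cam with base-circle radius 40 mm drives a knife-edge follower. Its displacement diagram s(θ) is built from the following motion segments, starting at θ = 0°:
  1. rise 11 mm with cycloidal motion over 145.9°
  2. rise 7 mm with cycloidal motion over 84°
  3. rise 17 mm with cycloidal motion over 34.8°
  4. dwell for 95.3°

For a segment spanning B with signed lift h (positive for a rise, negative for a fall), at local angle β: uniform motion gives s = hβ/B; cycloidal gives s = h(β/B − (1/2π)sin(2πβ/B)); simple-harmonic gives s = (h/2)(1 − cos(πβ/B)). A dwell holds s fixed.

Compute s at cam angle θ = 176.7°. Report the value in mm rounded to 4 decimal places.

seg 1 [0°–145.9°] cycloidal, h=11: full span → s += 11 → s = 11.0000
seg 2 [145.9°–229.9°] cycloidal, h=7: θ=176.7° here. β=30.8, B=84. 7·(0.3667 − sin(2π·0.3667)/(2π)) = 1.7387 → s = 12.7387

12.7387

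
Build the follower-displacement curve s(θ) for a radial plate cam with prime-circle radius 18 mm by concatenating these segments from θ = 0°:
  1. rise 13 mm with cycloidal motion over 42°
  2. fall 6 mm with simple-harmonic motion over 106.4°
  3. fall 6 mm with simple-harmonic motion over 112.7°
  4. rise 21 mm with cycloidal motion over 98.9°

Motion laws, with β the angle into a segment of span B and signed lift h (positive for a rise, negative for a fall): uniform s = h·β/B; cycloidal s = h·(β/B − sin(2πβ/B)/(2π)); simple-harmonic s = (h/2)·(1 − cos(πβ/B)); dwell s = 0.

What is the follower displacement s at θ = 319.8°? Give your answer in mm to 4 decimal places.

seg 1 [0°–42°] cycloidal, h=13: full span → s += 13 → s = 13.0000
seg 2 [42°–148.4°] simple-harmonic, h=-6: full span → s += -6 → s = 7.0000
seg 3 [148.4°–261.1°] simple-harmonic, h=-6: full span → s += -6 → s = 1.0000
seg 4 [261.1°–360°] cycloidal, h=21: θ=319.8° here. β=58.7, B=98.9. 21·(0.5935 − sin(2π·0.5935)/(2π)) = 14.3171 → s = 15.3171

15.3171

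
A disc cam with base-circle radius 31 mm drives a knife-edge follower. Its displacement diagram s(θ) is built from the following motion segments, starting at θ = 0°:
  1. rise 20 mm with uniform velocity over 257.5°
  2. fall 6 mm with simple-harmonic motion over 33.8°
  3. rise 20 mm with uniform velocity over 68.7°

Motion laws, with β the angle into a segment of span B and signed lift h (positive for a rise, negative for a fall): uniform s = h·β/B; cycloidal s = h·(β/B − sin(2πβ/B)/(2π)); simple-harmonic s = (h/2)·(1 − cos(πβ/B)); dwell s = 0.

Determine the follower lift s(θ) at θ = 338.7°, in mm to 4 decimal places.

seg 1 [0°–257.5°] uniform, h=20: full span → s += 20 → s = 20.0000
seg 2 [257.5°–291.3°] simple-harmonic, h=-6: full span → s += -6 → s = 14.0000
seg 3 [291.3°–360°] uniform, h=20: θ=338.7° here. β=47.4, B=68.7. 20·47.4/68.7 = 13.7991 → s = 27.7991

27.7991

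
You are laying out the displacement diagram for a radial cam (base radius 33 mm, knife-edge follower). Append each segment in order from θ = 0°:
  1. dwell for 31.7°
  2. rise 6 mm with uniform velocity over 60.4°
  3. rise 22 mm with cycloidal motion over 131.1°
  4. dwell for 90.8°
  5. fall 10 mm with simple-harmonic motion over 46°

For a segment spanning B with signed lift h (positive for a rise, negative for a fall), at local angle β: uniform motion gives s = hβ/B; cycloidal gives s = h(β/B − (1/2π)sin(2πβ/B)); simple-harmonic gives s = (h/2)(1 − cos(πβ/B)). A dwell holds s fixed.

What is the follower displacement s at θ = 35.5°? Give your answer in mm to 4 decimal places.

seg 1 [0°–31.7°] dwell: s stays 0.0000
seg 2 [31.7°–92.1°] uniform, h=6: θ=35.5° here. β=3.8, B=60.4. 6·3.8/60.4 = 0.3775 → s = 0.3775

0.3775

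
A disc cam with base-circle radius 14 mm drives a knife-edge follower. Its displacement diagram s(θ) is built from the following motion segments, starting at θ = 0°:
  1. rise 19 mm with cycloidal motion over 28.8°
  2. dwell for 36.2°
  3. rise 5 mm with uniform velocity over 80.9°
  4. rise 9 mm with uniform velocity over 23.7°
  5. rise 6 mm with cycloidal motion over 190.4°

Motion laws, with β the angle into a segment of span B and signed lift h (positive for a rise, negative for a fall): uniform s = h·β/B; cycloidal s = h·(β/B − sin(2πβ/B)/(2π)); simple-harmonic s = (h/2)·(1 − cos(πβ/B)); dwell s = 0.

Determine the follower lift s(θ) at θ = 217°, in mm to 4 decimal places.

seg 1 [0°–28.8°] cycloidal, h=19: full span → s += 19 → s = 19.0000
seg 2 [28.8°–65°] dwell: s stays 19.0000
seg 3 [65°–145.9°] uniform, h=5: full span → s += 5 → s = 24.0000
seg 4 [145.9°–169.6°] uniform, h=9: full span → s += 9 → s = 33.0000
seg 5 [169.6°–360°] cycloidal, h=6: θ=217° here. β=47.4, B=190.4. 6·(0.2489 − sin(2π·0.2489)/(2π)) = 0.5388 → s = 33.5388

33.5388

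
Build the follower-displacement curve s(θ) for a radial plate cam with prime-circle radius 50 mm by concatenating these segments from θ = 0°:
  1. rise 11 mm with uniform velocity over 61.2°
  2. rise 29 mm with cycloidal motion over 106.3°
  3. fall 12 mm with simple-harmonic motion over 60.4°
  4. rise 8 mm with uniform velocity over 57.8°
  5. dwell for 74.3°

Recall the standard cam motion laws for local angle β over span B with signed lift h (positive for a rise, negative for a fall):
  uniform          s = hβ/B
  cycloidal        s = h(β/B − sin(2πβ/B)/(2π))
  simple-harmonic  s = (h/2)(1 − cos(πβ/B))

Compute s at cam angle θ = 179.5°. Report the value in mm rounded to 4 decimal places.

seg 1 [0°–61.2°] uniform, h=11: full span → s += 11 → s = 11.0000
seg 2 [61.2°–167.5°] cycloidal, h=29: full span → s += 29 → s = 40.0000
seg 3 [167.5°–227.9°] simple-harmonic, h=-12: θ=179.5° here. β=12, B=60.4. -12/2·(1 − cos(π·0.1987)) = -1.1313 → s = 38.8687

38.8687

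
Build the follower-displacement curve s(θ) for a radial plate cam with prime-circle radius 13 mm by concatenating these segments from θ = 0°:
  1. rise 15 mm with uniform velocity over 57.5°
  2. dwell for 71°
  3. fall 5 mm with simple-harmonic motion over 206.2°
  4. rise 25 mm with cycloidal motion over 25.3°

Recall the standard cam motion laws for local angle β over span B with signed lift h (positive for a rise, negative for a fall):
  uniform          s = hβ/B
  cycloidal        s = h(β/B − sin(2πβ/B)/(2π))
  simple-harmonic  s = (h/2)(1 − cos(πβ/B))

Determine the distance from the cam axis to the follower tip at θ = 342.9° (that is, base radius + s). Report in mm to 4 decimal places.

seg 1 [0°–57.5°] uniform, h=15: full span → s += 15 → s = 15.0000
seg 2 [57.5°–128.5°] dwell: s stays 15.0000
seg 3 [128.5°–334.7°] simple-harmonic, h=-5: full span → s += -5 → s = 10.0000
seg 4 [334.7°–360°] cycloidal, h=25: θ=342.9° here. β=8.2, B=25.3. 25·(0.3241 − sin(2π·0.3241)/(2π)) = 4.5475 → s = 14.5475
radial distance = base radius + s = 13 + 14.5475 = 27.5475

27.5475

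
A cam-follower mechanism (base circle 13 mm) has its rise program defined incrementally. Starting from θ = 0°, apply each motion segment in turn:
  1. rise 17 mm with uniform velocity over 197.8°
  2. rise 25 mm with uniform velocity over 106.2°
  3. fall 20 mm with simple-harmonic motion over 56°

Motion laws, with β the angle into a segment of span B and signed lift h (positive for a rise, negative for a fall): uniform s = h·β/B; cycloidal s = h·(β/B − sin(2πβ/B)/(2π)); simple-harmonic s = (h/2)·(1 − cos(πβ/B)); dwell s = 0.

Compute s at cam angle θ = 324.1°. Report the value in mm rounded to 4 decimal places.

seg 1 [0°–197.8°] uniform, h=17: full span → s += 17 → s = 17.0000
seg 2 [197.8°–304°] uniform, h=25: full span → s += 25 → s = 42.0000
seg 3 [304°–360°] simple-harmonic, h=-20: θ=324.1° here. β=20.1, B=56. -20/2·(1 − cos(π·0.3589)) = -5.7118 → s = 36.2882

36.2882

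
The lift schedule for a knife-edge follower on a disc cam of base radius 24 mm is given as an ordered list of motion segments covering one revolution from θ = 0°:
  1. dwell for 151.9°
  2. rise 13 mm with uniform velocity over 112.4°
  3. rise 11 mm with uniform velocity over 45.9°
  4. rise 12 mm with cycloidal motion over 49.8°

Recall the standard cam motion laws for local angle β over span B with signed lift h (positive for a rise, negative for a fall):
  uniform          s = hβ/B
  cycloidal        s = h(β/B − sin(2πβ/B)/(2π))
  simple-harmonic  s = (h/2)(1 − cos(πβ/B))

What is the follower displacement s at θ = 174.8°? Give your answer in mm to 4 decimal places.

seg 1 [0°–151.9°] dwell: s stays 0.0000
seg 2 [151.9°–264.3°] uniform, h=13: θ=174.8° here. β=22.9, B=112.4. 13·22.9/112.4 = 2.6486 → s = 2.6486

2.6486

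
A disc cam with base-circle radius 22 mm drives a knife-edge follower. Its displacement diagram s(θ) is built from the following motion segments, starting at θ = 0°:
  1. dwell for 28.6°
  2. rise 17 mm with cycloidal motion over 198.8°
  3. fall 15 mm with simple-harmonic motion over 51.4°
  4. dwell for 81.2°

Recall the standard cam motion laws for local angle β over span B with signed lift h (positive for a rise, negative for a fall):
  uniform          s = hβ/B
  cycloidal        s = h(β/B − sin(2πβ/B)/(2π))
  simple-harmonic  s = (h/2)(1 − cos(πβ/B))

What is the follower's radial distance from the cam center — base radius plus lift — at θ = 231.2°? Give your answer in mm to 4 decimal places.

seg 1 [0°–28.6°] dwell: s stays 0.0000
seg 2 [28.6°–227.4°] cycloidal, h=17: full span → s += 17 → s = 17.0000
seg 3 [227.4°–278.8°] simple-harmonic, h=-15: θ=231.2° here. β=3.8, B=51.4. -15/2·(1 − cos(π·0.0739)) = -0.2014 → s = 16.7986
radial distance = base radius + s = 22 + 16.7986 = 38.7986

38.7986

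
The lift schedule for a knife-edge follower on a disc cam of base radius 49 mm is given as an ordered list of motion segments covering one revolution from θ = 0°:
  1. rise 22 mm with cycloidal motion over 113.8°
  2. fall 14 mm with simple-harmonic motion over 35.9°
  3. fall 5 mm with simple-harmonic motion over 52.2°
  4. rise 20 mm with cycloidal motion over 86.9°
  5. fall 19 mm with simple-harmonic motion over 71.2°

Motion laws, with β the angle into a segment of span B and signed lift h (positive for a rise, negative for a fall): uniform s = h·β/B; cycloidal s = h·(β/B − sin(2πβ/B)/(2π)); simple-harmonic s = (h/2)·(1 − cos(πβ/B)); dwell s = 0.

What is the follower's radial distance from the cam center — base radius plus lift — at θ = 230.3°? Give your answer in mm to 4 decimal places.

seg 1 [0°–113.8°] cycloidal, h=22: full span → s += 22 → s = 22.0000
seg 2 [113.8°–149.7°] simple-harmonic, h=-14: full span → s += -14 → s = 8.0000
seg 3 [149.7°–201.9°] simple-harmonic, h=-5: full span → s += -5 → s = 3.0000
seg 4 [201.9°–288.8°] cycloidal, h=20: θ=230.3° here. β=28.4, B=86.9. 20·(0.3268 − sin(2π·0.3268)/(2π)) = 3.7167 → s = 6.7167
radial distance = base radius + s = 49 + 6.7167 = 55.7167

55.7167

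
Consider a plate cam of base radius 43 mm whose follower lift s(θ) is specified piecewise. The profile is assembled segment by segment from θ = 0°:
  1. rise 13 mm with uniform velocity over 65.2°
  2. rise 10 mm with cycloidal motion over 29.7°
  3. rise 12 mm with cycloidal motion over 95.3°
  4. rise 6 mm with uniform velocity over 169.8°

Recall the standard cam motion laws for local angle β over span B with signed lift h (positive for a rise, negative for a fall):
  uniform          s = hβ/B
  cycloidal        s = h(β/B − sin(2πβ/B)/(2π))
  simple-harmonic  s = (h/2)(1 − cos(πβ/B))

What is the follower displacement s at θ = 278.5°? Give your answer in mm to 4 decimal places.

seg 1 [0°–65.2°] uniform, h=13: full span → s += 13 → s = 13.0000
seg 2 [65.2°–94.9°] cycloidal, h=10: full span → s += 10 → s = 23.0000
seg 3 [94.9°–190.2°] cycloidal, h=12: full span → s += 12 → s = 35.0000
seg 4 [190.2°–360°] uniform, h=6: θ=278.5° here. β=88.3, B=169.8. 6·88.3/169.8 = 3.1201 → s = 38.1201

38.1201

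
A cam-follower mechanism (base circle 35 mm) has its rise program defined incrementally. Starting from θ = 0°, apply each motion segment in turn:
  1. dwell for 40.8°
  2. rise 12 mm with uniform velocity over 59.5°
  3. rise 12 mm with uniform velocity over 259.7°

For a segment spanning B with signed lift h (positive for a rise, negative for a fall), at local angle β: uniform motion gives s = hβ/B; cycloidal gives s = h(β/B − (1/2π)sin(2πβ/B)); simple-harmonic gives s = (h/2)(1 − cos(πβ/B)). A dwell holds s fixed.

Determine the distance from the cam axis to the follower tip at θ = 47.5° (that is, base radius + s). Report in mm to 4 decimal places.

seg 1 [0°–40.8°] dwell: s stays 0.0000
seg 2 [40.8°–100.3°] uniform, h=12: θ=47.5° here. β=6.7, B=59.5. 12·6.7/59.5 = 1.3513 → s = 1.3513
radial distance = base radius + s = 35 + 1.3513 = 36.3513

36.3513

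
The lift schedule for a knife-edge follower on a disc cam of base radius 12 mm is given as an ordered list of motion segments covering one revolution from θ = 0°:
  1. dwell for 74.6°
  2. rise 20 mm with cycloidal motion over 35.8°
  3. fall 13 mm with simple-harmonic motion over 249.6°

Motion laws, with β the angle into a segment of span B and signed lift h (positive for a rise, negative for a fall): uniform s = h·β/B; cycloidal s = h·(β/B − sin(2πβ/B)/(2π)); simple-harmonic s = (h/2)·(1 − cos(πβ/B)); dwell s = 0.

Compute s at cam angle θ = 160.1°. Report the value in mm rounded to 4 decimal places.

seg 1 [0°–74.6°] dwell: s stays 0.0000
seg 2 [74.6°–110.4°] cycloidal, h=20: full span → s += 20 → s = 20.0000
seg 3 [110.4°–360°] simple-harmonic, h=-13: θ=160.1° here. β=49.7, B=249.6. -13/2·(1 − cos(π·0.1991)) = -1.2308 → s = 18.7692

18.7692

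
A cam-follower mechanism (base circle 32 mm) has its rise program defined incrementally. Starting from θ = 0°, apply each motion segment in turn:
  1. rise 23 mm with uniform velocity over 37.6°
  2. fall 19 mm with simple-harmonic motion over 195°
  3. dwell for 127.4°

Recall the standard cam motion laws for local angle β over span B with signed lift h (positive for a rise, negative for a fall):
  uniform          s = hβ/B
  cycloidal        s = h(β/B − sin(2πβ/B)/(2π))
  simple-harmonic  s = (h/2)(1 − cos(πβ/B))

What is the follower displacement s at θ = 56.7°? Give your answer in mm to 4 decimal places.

seg 1 [0°–37.6°] uniform, h=23: full span → s += 23 → s = 23.0000
seg 2 [37.6°–232.6°] simple-harmonic, h=-19: θ=56.7° here. β=19.1, B=195. -19/2·(1 − cos(π·0.0979)) = -0.4462 → s = 22.5538

22.5538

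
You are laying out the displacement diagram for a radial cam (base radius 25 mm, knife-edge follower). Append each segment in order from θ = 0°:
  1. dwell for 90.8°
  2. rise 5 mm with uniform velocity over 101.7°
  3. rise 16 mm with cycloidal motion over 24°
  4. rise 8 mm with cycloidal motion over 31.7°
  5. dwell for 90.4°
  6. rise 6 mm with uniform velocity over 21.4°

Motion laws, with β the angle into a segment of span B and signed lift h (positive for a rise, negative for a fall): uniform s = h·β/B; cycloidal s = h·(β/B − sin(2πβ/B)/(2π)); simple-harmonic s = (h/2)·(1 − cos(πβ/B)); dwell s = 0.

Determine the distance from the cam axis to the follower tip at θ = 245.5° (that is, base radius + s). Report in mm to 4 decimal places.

seg 1 [0°–90.8°] dwell: s stays 0.0000
seg 2 [90.8°–192.5°] uniform, h=5: full span → s += 5 → s = 5.0000
seg 3 [192.5°–216.5°] cycloidal, h=16: full span → s += 16 → s = 21.0000
seg 4 [216.5°–248.2°] cycloidal, h=8: θ=245.5° here. β=29, B=31.7. 8·(0.9148 − sin(2π·0.9148)/(2π)) = 7.9679 → s = 28.9679
radial distance = base radius + s = 25 + 28.9679 = 53.9679

53.9679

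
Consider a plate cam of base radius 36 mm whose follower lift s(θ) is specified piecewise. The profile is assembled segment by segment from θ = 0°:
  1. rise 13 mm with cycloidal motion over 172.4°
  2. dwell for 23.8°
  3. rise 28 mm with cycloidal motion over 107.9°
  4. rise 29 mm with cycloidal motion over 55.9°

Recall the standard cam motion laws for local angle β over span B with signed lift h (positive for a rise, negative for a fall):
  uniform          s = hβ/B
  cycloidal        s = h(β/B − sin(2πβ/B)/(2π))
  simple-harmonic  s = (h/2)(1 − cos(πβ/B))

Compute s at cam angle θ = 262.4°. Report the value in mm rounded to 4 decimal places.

seg 1 [0°–172.4°] cycloidal, h=13: full span → s += 13 → s = 13.0000
seg 2 [172.4°–196.2°] dwell: s stays 13.0000
seg 3 [196.2°–304.1°] cycloidal, h=28: θ=262.4° here. β=66.2, B=107.9. 28·(0.6135 − sin(2π·0.6135)/(2π)) = 20.0949 → s = 33.0949

33.0949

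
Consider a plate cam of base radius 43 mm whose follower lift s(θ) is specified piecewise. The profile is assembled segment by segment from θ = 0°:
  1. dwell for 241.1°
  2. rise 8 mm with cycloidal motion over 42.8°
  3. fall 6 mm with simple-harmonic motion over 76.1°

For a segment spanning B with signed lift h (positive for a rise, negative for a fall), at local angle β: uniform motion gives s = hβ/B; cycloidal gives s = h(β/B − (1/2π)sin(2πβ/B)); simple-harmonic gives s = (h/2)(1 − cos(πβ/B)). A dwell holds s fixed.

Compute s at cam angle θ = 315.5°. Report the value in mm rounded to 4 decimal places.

seg 1 [0°–241.1°] dwell: s stays 0.0000
seg 2 [241.1°–283.9°] cycloidal, h=8: full span → s += 8 → s = 8.0000
seg 3 [283.9°–360°] simple-harmonic, h=-6: θ=315.5° here. β=31.6, B=76.1. -6/2·(1 − cos(π·0.4152)) = -2.2106 → s = 5.7894

5.7894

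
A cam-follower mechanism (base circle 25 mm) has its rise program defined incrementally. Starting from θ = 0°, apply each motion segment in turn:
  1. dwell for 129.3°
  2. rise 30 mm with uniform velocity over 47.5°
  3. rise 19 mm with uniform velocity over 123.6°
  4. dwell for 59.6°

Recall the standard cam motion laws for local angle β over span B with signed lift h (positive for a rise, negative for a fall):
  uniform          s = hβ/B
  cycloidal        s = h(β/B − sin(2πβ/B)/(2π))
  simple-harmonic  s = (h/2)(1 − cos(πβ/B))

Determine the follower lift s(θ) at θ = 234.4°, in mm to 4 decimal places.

seg 1 [0°–129.3°] dwell: s stays 0.0000
seg 2 [129.3°–176.8°] uniform, h=30: full span → s += 30 → s = 30.0000
seg 3 [176.8°–300.4°] uniform, h=19: θ=234.4° here. β=57.6, B=123.6. 19·57.6/123.6 = 8.8544 → s = 38.8544

38.8544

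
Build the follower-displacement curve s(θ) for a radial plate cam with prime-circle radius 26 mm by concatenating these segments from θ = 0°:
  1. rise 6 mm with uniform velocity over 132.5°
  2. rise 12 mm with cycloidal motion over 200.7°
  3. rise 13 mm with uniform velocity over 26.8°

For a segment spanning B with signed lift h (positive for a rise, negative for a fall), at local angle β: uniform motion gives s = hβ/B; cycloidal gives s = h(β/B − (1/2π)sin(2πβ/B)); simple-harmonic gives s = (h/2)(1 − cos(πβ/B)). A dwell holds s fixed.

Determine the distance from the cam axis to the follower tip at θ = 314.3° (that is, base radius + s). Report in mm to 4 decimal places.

seg 1 [0°–132.5°] uniform, h=6: full span → s += 6 → s = 6.0000
seg 2 [132.5°–333.2°] cycloidal, h=12: θ=314.3° here. β=181.8, B=200.7. 12·(0.9058 − sin(2π·0.9058)/(2π)) = 11.9352 → s = 17.9352
radial distance = base radius + s = 26 + 17.9352 = 43.9352

43.9352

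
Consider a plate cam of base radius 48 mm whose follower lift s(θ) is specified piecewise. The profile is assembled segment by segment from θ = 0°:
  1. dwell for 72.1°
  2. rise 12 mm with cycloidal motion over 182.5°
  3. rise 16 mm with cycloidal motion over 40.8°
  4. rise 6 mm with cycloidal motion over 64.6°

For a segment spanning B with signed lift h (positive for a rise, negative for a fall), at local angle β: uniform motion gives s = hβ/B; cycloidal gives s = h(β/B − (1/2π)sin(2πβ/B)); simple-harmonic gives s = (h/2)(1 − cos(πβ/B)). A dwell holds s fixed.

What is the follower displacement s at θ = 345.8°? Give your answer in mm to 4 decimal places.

seg 1 [0°–72.1°] dwell: s stays 0.0000
seg 2 [72.1°–254.6°] cycloidal, h=12: full span → s += 12 → s = 12.0000
seg 3 [254.6°–295.4°] cycloidal, h=16: full span → s += 16 → s = 28.0000
seg 4 [295.4°–360°] cycloidal, h=6: θ=345.8° here. β=50.4, B=64.6. 6·(0.7802 − sin(2π·0.7802)/(2π)) = 5.6189 → s = 33.6189

33.6189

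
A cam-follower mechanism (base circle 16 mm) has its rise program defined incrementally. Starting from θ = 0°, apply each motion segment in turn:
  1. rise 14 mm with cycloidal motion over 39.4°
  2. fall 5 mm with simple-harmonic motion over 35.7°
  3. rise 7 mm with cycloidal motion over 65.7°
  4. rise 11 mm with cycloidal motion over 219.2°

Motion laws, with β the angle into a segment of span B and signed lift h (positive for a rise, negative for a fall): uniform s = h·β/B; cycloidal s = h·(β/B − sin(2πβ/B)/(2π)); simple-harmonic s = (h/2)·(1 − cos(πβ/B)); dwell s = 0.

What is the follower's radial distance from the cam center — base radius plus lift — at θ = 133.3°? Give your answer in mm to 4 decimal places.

seg 1 [0°–39.4°] cycloidal, h=14: full span → s += 14 → s = 14.0000
seg 2 [39.4°–75.1°] simple-harmonic, h=-5: full span → s += -5 → s = 9.0000
seg 3 [75.1°–140.8°] cycloidal, h=7: θ=133.3° here. β=58.2, B=65.7. 7·(0.8858 − sin(2π·0.8858)/(2π)) = 6.9332 → s = 15.9332
radial distance = base radius + s = 16 + 15.9332 = 31.9332

31.9332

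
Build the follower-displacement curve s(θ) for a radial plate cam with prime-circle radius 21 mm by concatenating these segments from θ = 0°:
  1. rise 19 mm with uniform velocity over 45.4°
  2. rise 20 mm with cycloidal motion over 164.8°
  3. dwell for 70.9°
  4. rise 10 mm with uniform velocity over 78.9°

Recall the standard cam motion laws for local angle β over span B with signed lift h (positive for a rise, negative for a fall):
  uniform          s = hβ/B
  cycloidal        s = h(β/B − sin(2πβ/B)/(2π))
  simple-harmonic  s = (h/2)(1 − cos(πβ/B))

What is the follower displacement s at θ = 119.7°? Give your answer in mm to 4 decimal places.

seg 1 [0°–45.4°] uniform, h=19: full span → s += 19 → s = 19.0000
seg 2 [45.4°–210.2°] cycloidal, h=20: θ=119.7° here. β=74.3, B=164.8. 20·(0.4508 − sin(2π·0.4508)/(2π)) = 8.0495 → s = 27.0495

27.0495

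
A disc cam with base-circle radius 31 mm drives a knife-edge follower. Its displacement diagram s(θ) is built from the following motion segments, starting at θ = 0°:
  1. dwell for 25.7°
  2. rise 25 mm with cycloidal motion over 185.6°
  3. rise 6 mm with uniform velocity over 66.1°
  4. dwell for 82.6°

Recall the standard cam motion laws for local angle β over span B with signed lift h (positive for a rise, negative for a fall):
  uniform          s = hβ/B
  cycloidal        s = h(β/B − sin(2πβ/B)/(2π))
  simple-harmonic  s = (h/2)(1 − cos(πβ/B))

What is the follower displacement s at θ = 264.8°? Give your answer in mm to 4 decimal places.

seg 1 [0°–25.7°] dwell: s stays 0.0000
seg 2 [25.7°–211.3°] cycloidal, h=25: full span → s += 25 → s = 25.0000
seg 3 [211.3°–277.4°] uniform, h=6: θ=264.8° here. β=53.5, B=66.1. 6·53.5/66.1 = 4.8563 → s = 29.8563

29.8563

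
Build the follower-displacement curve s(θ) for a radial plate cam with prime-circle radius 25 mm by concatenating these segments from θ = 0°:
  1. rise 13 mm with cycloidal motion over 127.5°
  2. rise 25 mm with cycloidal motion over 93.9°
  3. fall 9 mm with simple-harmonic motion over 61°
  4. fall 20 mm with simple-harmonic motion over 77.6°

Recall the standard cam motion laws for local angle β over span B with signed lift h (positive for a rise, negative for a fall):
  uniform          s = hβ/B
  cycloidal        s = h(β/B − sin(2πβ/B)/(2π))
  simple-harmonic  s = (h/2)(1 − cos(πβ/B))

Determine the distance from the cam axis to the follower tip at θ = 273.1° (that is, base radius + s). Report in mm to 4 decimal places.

seg 1 [0°–127.5°] cycloidal, h=13: full span → s += 13 → s = 13.0000
seg 2 [127.5°–221.4°] cycloidal, h=25: full span → s += 25 → s = 38.0000
seg 3 [221.4°–282.4°] simple-harmonic, h=-9: θ=273.1° here. β=51.7, B=61. -9/2·(1 − cos(π·0.8475)) = -8.4936 → s = 29.5064
radial distance = base radius + s = 25 + 29.5064 = 54.5064

54.5064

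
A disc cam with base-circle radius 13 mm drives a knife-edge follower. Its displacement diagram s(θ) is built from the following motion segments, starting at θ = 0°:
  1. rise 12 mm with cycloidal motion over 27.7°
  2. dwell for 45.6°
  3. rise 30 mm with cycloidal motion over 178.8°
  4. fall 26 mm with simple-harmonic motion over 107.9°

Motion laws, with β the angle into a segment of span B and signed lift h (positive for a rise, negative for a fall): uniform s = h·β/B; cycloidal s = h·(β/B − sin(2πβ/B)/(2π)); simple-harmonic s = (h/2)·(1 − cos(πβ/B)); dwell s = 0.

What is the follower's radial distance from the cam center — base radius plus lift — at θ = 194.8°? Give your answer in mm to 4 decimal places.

seg 1 [0°–27.7°] cycloidal, h=12: full span → s += 12 → s = 12.0000
seg 2 [27.7°–73.3°] dwell: s stays 12.0000
seg 3 [73.3°–252.1°] cycloidal, h=30: θ=194.8° here. β=121.5, B=178.8. 30·(0.6795 − sin(2π·0.6795)/(2π)) = 24.7001 → s = 36.7001
radial distance = base radius + s = 13 + 36.7001 = 49.7001

49.7001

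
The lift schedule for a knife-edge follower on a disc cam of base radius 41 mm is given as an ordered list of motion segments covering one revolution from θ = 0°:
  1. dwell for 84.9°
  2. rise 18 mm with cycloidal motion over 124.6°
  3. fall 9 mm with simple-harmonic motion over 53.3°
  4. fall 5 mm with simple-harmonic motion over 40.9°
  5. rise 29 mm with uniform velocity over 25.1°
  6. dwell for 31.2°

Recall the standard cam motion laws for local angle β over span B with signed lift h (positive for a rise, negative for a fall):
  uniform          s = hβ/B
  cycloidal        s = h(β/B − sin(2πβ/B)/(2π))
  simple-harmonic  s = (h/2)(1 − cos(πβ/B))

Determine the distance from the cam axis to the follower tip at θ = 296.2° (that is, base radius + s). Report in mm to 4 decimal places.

seg 1 [0°–84.9°] dwell: s stays 0.0000
seg 2 [84.9°–209.5°] cycloidal, h=18: full span → s += 18 → s = 18.0000
seg 3 [209.5°–262.8°] simple-harmonic, h=-9: full span → s += -9 → s = 9.0000
seg 4 [262.8°–303.7°] simple-harmonic, h=-5: θ=296.2° here. β=33.4, B=40.9. -5/2·(1 − cos(π·0.8166)) = -4.5965 → s = 4.4035
radial distance = base radius + s = 41 + 4.4035 = 45.4035

45.4035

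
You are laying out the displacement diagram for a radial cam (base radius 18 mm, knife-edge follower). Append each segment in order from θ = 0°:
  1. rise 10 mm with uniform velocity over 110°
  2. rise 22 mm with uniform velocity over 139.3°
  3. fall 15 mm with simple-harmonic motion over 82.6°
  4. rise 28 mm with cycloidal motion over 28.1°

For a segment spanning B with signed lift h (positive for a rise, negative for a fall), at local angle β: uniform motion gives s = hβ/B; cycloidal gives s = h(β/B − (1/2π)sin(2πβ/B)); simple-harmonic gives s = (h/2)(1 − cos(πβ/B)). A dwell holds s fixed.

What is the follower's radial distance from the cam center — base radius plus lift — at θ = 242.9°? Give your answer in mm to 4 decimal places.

seg 1 [0°–110°] uniform, h=10: full span → s += 10 → s = 10.0000
seg 2 [110°–249.3°] uniform, h=22: θ=242.9° here. β=132.9, B=139.3. 22·132.9/139.3 = 20.9892 → s = 30.9892
radial distance = base radius + s = 18 + 30.9892 = 48.9892

48.9892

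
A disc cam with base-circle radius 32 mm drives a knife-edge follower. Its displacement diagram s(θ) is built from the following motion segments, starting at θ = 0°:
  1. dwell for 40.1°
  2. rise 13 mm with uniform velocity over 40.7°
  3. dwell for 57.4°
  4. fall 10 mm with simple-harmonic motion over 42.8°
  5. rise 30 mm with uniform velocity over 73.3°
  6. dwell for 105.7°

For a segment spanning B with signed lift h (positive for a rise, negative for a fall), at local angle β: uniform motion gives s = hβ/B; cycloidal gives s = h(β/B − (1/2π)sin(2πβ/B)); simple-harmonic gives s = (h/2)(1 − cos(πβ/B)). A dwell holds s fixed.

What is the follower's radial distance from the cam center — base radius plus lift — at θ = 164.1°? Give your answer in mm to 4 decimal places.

seg 1 [0°–40.1°] dwell: s stays 0.0000
seg 2 [40.1°–80.8°] uniform, h=13: full span → s += 13 → s = 13.0000
seg 3 [80.8°–138.2°] dwell: s stays 13.0000
seg 4 [138.2°–181°] simple-harmonic, h=-10: θ=164.1° here. β=25.9, B=42.8. -10/2·(1 − cos(π·0.6051)) = -6.6217 → s = 6.3783
radial distance = base radius + s = 32 + 6.3783 = 38.3783

38.3783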